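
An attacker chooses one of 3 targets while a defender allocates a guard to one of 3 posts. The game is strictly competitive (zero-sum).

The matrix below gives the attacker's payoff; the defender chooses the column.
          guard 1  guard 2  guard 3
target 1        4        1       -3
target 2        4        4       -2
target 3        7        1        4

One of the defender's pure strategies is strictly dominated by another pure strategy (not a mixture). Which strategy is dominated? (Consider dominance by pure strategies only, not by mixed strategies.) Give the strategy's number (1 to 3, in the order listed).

The defender prefers columns that give the attacker less. Compare guard 1 with guard 3: -3 < 4, -2 < 4, 4 < 7.
So guard 3 strictly dominates guard 1 for the defender; guard 1 is strictly dominated.

1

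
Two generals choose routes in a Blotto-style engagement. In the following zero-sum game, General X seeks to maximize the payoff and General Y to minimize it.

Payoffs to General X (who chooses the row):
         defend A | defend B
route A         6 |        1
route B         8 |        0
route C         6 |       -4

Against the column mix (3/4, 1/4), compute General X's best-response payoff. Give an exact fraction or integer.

6

route A: (6)·(3/4) + (1)·(1/4) = 19/4.
route B: (8)·(3/4) + (0)·(1/4) = 6.
route C: (6)·(3/4) + (-4)·(1/4) = 7/2.
The best pure response is route B with expected payoff 6.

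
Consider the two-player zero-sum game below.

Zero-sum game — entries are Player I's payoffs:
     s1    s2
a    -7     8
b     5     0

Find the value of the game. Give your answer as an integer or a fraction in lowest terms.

Row minima are -7 and 0, so Player I's maximin is 0; column maxima are 5 and 8, so Player II's minimax is 5. These differ, so the equilibrium is in mixed strategies.
Let Player I play a with probability p. Player II is indifferent when −7p + 5(1−p) = 8p, giving p = 1/4.
Let Player II play s1 with probability q. Player I is indifferent when −7q + 8(1−q) = 5q, giving q = 2/5.
The value is -7·(2/5) + (8)·(3/5) = 2.

2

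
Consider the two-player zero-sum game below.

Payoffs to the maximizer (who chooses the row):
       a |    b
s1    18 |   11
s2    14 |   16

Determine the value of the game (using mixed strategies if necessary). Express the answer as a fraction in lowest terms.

Row minima are 11 and 14, so the maximizer's maximin is 14; column maxima are 18 and 16, so the minimizer's minimax is 16. These differ, so the equilibrium is in mixed strategies.
Let the maximizer play s1 with probability p. The minimizer is indifferent when 18p + 14(1−p) = 11p + 16(1−p), giving p = 2/9.
Let the minimizer play a with probability q. The maximizer is indifferent when 18q + 11(1−q) = 14q + 16(1−q), giving q = 5/9.
The value is 18·(5/9) + (11)·(4/9) = 134/9.

134/9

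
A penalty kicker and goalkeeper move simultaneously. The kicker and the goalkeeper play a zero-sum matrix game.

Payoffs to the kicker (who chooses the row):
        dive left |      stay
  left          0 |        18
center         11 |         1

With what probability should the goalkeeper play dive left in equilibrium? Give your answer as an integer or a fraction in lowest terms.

Row minima are 0 and 1, so the kicker's maximin is 1; column maxima are 11 and 18, so the goalkeeper's minimax is 11. These differ, so the equilibrium is in mixed strategies.
Let the goalkeeper play dive left with probability q. The kicker is indifferent when 18(1−q) = 11q + (1−q), giving q = 17/28.

17/28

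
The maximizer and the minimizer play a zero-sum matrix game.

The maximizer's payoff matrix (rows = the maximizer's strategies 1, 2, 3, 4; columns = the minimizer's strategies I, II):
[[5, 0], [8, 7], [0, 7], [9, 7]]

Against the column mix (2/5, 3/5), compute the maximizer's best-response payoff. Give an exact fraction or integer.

39/5

1: (5)·(2/5) + (0)·(3/5) = 2.
2: (8)·(2/5) + (7)·(3/5) = 37/5.
3: (0)·(2/5) + (7)·(3/5) = 21/5.
4: (9)·(2/5) + (7)·(3/5) = 39/5.
The best pure response is 4 with expected payoff 39/5.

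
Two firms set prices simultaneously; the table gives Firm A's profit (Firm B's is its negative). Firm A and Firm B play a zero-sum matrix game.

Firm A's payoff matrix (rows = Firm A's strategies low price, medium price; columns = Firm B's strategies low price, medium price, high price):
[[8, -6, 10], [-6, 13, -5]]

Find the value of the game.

68/33

Column high price is strictly dominated by low price for Firm B (it gives Firm A more in every row).
The remaining 2×2 game on (low price, medium price) × (low price, medium price) has no saddle point. Let Firm A play low price with probability p; indifference gives 8p − 6(1−p) = −6p + 13(1−p), so p = 19/33.
Similarly Firm B's optimal q on low price is 19/33, and the value is 8·(19/33) + (-6)·(14/33) = 68/33.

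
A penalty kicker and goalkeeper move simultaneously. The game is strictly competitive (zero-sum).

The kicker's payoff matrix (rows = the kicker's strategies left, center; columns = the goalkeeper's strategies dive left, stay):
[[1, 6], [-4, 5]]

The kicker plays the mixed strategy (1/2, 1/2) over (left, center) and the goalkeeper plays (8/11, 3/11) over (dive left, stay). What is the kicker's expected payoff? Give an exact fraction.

9/22

Against (8/11, 3/11), each row's expected payoff is left: 26/11; center: -17/11.
Taking the (1/2, 1/2)-weighted average: (1/2)·(26/11) + (1/2)·(-17/11) = 9/22.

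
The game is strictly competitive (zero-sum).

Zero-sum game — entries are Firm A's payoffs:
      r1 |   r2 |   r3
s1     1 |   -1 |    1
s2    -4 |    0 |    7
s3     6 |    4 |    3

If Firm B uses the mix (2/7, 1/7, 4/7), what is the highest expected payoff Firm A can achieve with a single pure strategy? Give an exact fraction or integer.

4

s1: (1)·(2/7) + (-1)·(1/7) + (1)·(4/7) = 5/7.
s2: (-4)·(2/7) + (0)·(1/7) + (7)·(4/7) = 20/7.
s3: (6)·(2/7) + (4)·(1/7) + (3)·(4/7) = 4.
The best pure response is s3 with expected payoff 4.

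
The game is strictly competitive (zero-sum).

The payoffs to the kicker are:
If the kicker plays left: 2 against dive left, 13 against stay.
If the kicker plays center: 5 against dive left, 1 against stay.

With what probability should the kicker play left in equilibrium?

4/15

Row minima are 2 and 1, so the kicker's maximin is 2; column maxima are 5 and 13, so the goalkeeper's minimax is 5. These differ, so the equilibrium is in mixed strategies.
Let the kicker play left with probability p. The goalkeeper is indifferent when 2p + 5(1−p) = 13p + (1−p), giving p = 4/15.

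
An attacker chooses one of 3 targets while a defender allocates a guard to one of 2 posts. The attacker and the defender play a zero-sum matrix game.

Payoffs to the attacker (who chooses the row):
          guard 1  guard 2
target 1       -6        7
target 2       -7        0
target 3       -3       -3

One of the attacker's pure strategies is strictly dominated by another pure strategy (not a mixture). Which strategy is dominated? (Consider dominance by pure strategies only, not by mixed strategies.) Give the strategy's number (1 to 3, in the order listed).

Compare target 2 with target 1: -6 > -7, 7 > 0.
So target 1 strictly dominates target 2 for the attacker; target 2 is strictly dominated.

2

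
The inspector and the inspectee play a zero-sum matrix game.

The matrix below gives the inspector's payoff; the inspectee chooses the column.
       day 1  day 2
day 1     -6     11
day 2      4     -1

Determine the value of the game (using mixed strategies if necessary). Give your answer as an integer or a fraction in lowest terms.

19/11

Row minima are -6 and -1, so the inspector's maximin is -1; column maxima are 4 and 11, so the inspectee's minimax is 4. These differ, so the equilibrium is in mixed strategies.
Let the inspector play day 1 with probability p. The inspectee is indifferent when −6p + 4(1−p) = 11p − (1−p), giving p = 5/22.
Let the inspectee play day 1 with probability q. The inspector is indifferent when −6q + 11(1−q) = 4q − (1−q), giving q = 6/11.
The value is -6·(6/11) + (11)·(5/11) = 19/11.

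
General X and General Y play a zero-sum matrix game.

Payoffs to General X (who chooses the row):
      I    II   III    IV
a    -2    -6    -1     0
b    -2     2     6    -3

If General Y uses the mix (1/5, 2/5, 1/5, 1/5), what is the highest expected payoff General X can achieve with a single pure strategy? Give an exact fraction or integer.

1

a: (-2)·(1/5) + (-6)·(2/5) + (-1)·(1/5) + (0)·(1/5) = -3.
b: (-2)·(1/5) + (2)·(2/5) + (6)·(1/5) + (-3)·(1/5) = 1.
The best pure response is b with expected payoff 1.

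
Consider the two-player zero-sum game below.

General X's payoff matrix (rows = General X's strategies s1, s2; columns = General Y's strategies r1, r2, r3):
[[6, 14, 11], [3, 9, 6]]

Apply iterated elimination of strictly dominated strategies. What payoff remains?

Row s2 is strictly dominated by row s1 (6>3, 14>9, 11>6); eliminate s2.
Column r2 is strictly dominated by r1 for General Y (6<14); eliminate r2.
Column r3 is strictly dominated by r1 for General Y (6<11); eliminate r3.
Only (s1, r1) remains, with payoff 6.

6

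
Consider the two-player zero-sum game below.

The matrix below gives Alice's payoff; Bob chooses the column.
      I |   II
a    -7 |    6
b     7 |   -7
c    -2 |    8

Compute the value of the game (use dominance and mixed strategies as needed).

7/4

Row a is strictly dominated by row c, so Alice never plays it.
The remaining 2×2 game on (b, c) × (I, II) has no saddle point. Let Alice play b with probability p; indifference gives 7p − 2(1−p) = −7p + 8(1−p), so p = 5/12.
Similarly Bob's optimal q on I is 5/8, and the value is 7·(5/8) + (-7)·(3/8) = 7/4.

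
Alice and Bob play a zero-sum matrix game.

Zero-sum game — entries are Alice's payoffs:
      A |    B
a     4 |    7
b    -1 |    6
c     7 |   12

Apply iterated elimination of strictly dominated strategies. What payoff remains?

Column B is strictly dominated by A for Bob (4<7, -1<6, 7<12); eliminate B.
Row b is strictly dominated by row a (4>-1); eliminate b.
Row a is strictly dominated by row c (7>4); eliminate a.
Only (c, A) remains, with payoff 7.

7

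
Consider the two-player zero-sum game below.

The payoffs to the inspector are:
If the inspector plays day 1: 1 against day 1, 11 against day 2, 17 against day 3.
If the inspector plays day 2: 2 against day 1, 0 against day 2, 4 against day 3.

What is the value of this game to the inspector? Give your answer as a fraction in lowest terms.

11/6

Column day 3 is strictly dominated by day 2 for the inspectee (it gives the inspector more in every row).
The remaining 2×2 game on (day 1, day 2) × (day 1, day 2) has no saddle point. Let the inspector play day 1 with probability p; indifference gives p + 2(1−p) = 11p, so p = 1/6.
Similarly the inspectee's optimal q on day 1 is 11/12, and the value is 1·(11/12) + (11)·(1/12) = 11/6.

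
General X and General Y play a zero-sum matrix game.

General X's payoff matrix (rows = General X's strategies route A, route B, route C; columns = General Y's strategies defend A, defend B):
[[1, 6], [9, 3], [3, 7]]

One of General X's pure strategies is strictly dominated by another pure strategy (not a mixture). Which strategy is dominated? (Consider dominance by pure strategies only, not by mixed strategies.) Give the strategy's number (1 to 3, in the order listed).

1

Compare route A with route C: 3 > 1, 7 > 6.
So route C strictly dominates route A for General X; route A is strictly dominated.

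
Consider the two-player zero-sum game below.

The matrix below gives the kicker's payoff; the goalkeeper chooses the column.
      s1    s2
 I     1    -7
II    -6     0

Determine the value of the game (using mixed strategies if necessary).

-3

Row minima are -7 and -6, so the kicker's maximin is -6; column maxima are 1 and 0, so the goalkeeper's minimax is 0. These differ, so the equilibrium is in mixed strategies.
Let the kicker play I with probability p. The goalkeeper is indifferent when p − 6(1−p) = −7p, giving p = 3/7.
Let the goalkeeper play s1 with probability q. The kicker is indifferent when q − 7(1−q) = −6q, giving q = 1/2.
The value is 1·(1/2) + (-7)·(1/2) = -3.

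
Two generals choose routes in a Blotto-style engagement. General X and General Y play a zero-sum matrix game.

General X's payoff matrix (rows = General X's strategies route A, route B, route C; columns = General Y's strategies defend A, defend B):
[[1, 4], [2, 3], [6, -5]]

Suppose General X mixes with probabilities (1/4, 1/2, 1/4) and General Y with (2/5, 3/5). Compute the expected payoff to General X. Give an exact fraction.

Against (2/5, 3/5), each row's expected payoff is route A: 14/5; route B: 13/5; route C: -3/5.
Taking the (1/4, 1/2, 1/4)-weighted average: (1/4)·(14/5) + (1/2)·(13/5) + (1/4)·(-3/5) = 37/20.

37/20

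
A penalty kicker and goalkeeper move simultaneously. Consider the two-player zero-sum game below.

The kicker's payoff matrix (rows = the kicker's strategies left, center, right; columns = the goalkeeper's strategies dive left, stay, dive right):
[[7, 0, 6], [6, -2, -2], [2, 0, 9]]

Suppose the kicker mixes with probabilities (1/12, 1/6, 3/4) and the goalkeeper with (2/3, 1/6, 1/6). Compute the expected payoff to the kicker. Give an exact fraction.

227/72

Against (2/3, 1/6, 1/6), each row's expected payoff is left: 17/3; center: 10/3; right: 17/6.
Taking the (1/12, 1/6, 3/4)-weighted average: (1/12)·(17/3) + (1/6)·(10/3) + (3/4)·(17/6) = 227/72.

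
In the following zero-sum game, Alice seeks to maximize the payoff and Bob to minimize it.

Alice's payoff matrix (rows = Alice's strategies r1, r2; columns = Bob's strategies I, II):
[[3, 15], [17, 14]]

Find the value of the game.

71/5

Row minima are 3 and 14, so Alice's maximin is 14; column maxima are 17 and 15, so Bob's minimax is 15. These differ, so the equilibrium is in mixed strategies.
Let Alice play r1 with probability p. Bob is indifferent when 3p + 17(1−p) = 15p + 14(1−p), giving p = 1/5.
Let Bob play I with probability q. Alice is indifferent when 3q + 15(1−q) = 17q + 14(1−q), giving q = 1/15.
The value is 3·(1/15) + (15)·(14/15) = 71/5.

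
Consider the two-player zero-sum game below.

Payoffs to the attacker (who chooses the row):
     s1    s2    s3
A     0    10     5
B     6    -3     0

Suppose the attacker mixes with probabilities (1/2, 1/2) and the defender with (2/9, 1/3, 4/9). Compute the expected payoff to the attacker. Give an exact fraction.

Against (2/9, 1/3, 4/9), each row's expected payoff is A: 50/9; B: 1/3.
Taking the (1/2, 1/2)-weighted average: (1/2)·(50/9) + (1/2)·(1/3) = 53/18.

53/18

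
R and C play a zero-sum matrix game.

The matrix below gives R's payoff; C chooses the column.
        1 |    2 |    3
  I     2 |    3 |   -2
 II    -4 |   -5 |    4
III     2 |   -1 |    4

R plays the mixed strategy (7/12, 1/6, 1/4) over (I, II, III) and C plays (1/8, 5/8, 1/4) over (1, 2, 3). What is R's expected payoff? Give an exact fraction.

Against (1/8, 5/8, 1/4), each row's expected payoff is I: 13/8; II: -21/8; III: 5/8.
Taking the (7/12, 1/6, 1/4)-weighted average: (7/12)·(13/8) + (1/6)·(-21/8) + (1/4)·(5/8) = 2/3.

2/3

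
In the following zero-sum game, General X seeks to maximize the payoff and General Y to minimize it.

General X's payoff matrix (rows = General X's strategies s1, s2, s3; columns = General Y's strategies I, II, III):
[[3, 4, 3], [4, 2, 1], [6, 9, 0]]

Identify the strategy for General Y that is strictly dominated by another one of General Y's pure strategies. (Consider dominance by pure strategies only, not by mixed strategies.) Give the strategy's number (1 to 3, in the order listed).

2

General Y prefers columns that give General X less. Compare II with III: 3 < 4, 1 < 2, 0 < 9.
So III strictly dominates II for General Y; II is strictly dominated.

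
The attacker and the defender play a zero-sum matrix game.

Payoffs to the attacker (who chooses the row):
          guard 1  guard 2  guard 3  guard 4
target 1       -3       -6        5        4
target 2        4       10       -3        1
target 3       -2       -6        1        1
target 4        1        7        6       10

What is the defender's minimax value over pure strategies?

The worst case (largest entry) in each column is guard 1: 4, guard 2: 10, guard 3: 6, guard 4: 10.
The best (smallest) of these is 4.

4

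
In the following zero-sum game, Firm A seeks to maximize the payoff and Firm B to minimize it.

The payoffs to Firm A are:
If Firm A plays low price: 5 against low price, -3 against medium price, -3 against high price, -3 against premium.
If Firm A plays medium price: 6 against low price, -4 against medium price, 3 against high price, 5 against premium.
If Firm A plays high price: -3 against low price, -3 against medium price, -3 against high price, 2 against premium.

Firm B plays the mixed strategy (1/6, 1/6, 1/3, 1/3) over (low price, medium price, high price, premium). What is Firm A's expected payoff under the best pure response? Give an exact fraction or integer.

low price: (5)·(1/6) + (-3)·(1/6) + (-3)·(1/3) + (-3)·(1/3) = -5/3.
medium price: (6)·(1/6) + (-4)·(1/6) + (3)·(1/3) + (5)·(1/3) = 3.
high price: (-3)·(1/6) + (-3)·(1/6) + (-3)·(1/3) + (2)·(1/3) = -4/3.
The best pure response is medium price with expected payoff 3.

3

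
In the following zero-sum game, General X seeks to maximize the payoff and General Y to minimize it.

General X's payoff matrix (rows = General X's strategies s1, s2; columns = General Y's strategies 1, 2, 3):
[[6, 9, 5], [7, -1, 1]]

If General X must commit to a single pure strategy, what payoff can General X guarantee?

The worst-case payoff for each row is s1: 5, s2: -1.
The best of these is 5.

5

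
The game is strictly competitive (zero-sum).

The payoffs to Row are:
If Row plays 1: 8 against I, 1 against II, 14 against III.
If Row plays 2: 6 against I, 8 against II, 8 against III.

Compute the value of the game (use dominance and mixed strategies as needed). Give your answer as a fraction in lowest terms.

Column III is strictly dominated by I for Column (it gives Row more in every row).
The remaining 2×2 game on (1, 2) × (I, II) has no saddle point. Let Row play 1 with probability p; indifference gives 8p + 6(1−p) = p + 8(1−p), so p = 2/9.
Similarly Column's optimal q on I is 7/9, and the value is 8·(7/9) + (1)·(2/9) = 58/9.

58/9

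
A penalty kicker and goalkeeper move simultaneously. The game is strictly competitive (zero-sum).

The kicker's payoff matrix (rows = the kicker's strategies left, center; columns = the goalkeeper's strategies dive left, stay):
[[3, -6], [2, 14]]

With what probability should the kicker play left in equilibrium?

4/7

Row minima are -6 and 2, so the kicker's maximin is 2; column maxima are 3 and 14, so the goalkeeper's minimax is 3. These differ, so the equilibrium is in mixed strategies.
Let the kicker play left with probability p. The goalkeeper is indifferent when 3p + 2(1−p) = −6p + 14(1−p), giving p = 4/7.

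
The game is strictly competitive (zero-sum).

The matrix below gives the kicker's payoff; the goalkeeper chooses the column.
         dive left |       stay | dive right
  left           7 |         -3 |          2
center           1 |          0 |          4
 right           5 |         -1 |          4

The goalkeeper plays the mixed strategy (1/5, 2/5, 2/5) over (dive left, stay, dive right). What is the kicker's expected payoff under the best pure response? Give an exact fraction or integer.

left: (7)·(1/5) + (-3)·(2/5) + (2)·(2/5) = 1.
center: (1)·(1/5) + (0)·(2/5) + (4)·(2/5) = 9/5.
right: (5)·(1/5) + (-1)·(2/5) + (4)·(2/5) = 11/5.
The best pure response is right with expected payoff 11/5.

11/5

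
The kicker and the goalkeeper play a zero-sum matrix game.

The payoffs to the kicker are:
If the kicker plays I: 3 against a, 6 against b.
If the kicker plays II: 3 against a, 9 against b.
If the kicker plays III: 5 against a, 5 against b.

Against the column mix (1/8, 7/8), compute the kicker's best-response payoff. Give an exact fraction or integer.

I: (3)·(1/8) + (6)·(7/8) = 45/8.
II: (3)·(1/8) + (9)·(7/8) = 33/4.
III: (5)·(1/8) + (5)·(7/8) = 5.
The best pure response is II with expected payoff 33/4.

33/4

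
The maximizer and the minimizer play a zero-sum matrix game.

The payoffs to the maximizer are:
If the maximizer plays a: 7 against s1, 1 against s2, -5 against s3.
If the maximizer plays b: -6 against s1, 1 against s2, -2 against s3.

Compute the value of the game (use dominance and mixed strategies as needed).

Column s2 is strictly dominated by s3 for the minimizer (it gives the maximizer more in every row).
The remaining 2×2 game on (a, b) × (s1, s3) has no saddle point. Let the maximizer play a with probability p; indifference gives 7p − 6(1−p) = −5p − 2(1−p), so p = 1/4.
Similarly the minimizer's optimal q on s1 is 3/16, and the value is 7·(3/16) + (-5)·(13/16) = -11/4.

-11/4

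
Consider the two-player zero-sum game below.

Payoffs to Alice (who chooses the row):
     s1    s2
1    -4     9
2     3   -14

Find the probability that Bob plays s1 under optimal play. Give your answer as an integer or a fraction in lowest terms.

23/30

Row minima are -4 and -14, so Alice's maximin is -4; column maxima are 3 and 9, so Bob's minimax is 3. These differ, so the equilibrium is in mixed strategies.
Let Bob play s1 with probability q. Alice is indifferent when −4q + 9(1−q) = 3q − 14(1−q), giving q = 23/30.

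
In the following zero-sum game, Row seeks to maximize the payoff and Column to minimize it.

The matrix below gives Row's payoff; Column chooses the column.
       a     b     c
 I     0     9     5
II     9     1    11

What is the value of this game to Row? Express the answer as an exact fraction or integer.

81/17

Column c is strictly dominated by a for Column (it gives Row more in every row).
The remaining 2×2 game on (I, II) × (a, b) has no saddle point. Let Row play I with probability p; indifference gives 9(1−p) = 9p + (1−p), so p = 8/17.
Similarly Column's optimal q on a is 8/17, and the value is 0·(8/17) + (9)·(9/17) = 81/17.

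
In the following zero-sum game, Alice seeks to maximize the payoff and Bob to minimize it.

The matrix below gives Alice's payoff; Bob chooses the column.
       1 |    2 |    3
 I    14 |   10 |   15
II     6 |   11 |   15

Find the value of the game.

Column 3 is strictly dominated by 2 for Bob (it gives Alice more in every row).
The remaining 2×2 game on (I, II) × (1, 2) has no saddle point. Let Alice play I with probability p; indifference gives 14p + 6(1−p) = 10p + 11(1−p), so p = 5/9.
Similarly Bob's optimal q on 1 is 1/9, and the value is 14·(1/9) + (10)·(8/9) = 94/9.

94/9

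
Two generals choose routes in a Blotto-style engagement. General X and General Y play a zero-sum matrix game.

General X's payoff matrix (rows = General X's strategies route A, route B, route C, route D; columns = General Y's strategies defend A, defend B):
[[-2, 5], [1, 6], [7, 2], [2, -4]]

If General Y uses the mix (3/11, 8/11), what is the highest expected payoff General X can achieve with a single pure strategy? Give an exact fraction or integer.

route A: (-2)·(3/11) + (5)·(8/11) = 34/11.
route B: (1)·(3/11) + (6)·(8/11) = 51/11.
route C: (7)·(3/11) + (2)·(8/11) = 37/11.
route D: (2)·(3/11) + (-4)·(8/11) = -26/11.
The best pure response is route B with expected payoff 51/11.

51/11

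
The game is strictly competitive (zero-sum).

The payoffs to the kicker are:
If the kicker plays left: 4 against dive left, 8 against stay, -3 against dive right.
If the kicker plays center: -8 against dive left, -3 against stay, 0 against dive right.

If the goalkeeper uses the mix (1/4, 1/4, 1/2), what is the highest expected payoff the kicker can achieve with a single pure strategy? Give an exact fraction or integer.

left: (4)·(1/4) + (8)·(1/4) + (-3)·(1/2) = 3/2.
center: (-8)·(1/4) + (-3)·(1/4) + (0)·(1/2) = -11/4.
The best pure response is left with expected payoff 3/2.

3/2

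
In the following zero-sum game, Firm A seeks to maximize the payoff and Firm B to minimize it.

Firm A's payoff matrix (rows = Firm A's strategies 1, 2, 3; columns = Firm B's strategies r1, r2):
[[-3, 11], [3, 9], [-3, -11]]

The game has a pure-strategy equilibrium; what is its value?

Row minima: -3, 3, -11 → Firm A's maximin is 3.
Column maxima: 3, 11 → Firm B's minimax is 3.
They coincide at (2, r1), so the value is 3.

3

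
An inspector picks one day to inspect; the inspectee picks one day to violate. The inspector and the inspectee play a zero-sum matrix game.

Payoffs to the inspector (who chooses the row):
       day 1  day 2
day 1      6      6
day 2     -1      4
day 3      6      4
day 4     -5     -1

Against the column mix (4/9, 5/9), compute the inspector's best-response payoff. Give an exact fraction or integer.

6

day 1: (6)·(4/9) + (6)·(5/9) = 6.
day 2: (-1)·(4/9) + (4)·(5/9) = 16/9.
day 3: (6)·(4/9) + (4)·(5/9) = 44/9.
day 4: (-5)·(4/9) + (-1)·(5/9) = -25/9.
The best pure response is day 1 with expected payoff 6.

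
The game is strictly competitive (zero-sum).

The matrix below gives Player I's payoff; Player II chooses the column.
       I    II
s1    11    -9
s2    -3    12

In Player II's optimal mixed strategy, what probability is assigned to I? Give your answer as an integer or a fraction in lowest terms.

3/5

Row minima are -9 and -3, so Player I's maximin is -3; column maxima are 11 and 12, so Player II's minimax is 11. These differ, so the equilibrium is in mixed strategies.
Let Player II play I with probability q. Player I is indifferent when 11q − 9(1−q) = −3q + 12(1−q), giving q = 3/5.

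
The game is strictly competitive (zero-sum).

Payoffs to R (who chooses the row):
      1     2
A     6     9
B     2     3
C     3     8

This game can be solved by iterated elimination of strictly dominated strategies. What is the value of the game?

6

Row C is strictly dominated by row A (6>3, 9>8); eliminate C.
Column 2 is strictly dominated by 1 for C (6<9, 2<3); eliminate 2.
Row B is strictly dominated by row A (6>2); eliminate B.
Only (A, 1) remains, with payoff 6.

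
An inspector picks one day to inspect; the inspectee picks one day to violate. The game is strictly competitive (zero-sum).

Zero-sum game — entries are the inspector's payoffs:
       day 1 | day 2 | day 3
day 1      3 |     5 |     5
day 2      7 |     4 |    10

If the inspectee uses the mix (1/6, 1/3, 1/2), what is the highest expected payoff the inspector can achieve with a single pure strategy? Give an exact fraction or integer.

15/2

day 1: (3)·(1/6) + (5)·(1/3) + (5)·(1/2) = 14/3.
day 2: (7)·(1/6) + (4)·(1/3) + (10)·(1/2) = 15/2.
The best pure response is day 2 with expected payoff 15/2.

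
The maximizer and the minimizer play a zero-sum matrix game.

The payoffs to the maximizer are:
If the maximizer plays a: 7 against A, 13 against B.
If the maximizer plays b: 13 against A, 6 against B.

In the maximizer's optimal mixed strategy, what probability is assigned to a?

Row minima are 7 and 6, so the maximizer's maximin is 7; column maxima are 13 and 13, so the minimizer's minimax is 13. These differ, so the equilibrium is in mixed strategies.
Let the maximizer play a with probability p. The minimizer is indifferent when 7p + 13(1−p) = 13p + 6(1−p), giving p = 7/13.

7/13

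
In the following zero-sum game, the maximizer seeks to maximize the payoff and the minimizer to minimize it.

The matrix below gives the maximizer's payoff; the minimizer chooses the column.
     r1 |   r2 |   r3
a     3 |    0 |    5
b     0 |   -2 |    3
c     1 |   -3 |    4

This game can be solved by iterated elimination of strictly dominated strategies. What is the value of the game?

Row c is strictly dominated by row a (3>1, 0>-3, 5>4); eliminate c.
Row b is strictly dominated by row a (3>0, 0>-2, 5>3); eliminate b.
Column r1 is strictly dominated by r2 for the minimizer (0<3); eliminate r1.
Column r3 is strictly dominated by r2 for the minimizer (0<5); eliminate r3.
Only (a, r2) remains, with payoff 0.

0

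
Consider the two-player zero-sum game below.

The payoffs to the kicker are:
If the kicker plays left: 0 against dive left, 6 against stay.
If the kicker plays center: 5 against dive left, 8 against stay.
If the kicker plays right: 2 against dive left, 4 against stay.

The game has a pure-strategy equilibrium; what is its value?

5

Row minima: 0, 5, 2 → the kicker's maximin is 5.
Column maxima: 5, 8 → the goalkeeper's minimax is 5.
They coincide at (center, dive left), so the value is 5.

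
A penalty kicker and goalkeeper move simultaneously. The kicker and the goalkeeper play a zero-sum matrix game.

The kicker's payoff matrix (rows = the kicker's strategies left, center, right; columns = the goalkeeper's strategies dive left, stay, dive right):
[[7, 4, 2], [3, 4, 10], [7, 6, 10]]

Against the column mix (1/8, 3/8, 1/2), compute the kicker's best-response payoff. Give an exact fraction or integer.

left: (7)·(1/8) + (4)·(3/8) + (2)·(1/2) = 27/8.
center: (3)·(1/8) + (4)·(3/8) + (10)·(1/2) = 55/8.
right: (7)·(1/8) + (6)·(3/8) + (10)·(1/2) = 65/8.
The best pure response is right with expected payoff 65/8.

65/8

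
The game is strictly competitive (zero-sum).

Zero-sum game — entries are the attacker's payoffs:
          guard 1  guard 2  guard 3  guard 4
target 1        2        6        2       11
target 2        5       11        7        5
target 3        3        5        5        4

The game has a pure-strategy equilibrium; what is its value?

5

Row minima: 2, 5, 3 → the attacker's maximin is 5.
Column maxima: 5, 11, 7, 11 → the defender's minimax is 5.
They coincide at (target 2, guard 1), so the value is 5.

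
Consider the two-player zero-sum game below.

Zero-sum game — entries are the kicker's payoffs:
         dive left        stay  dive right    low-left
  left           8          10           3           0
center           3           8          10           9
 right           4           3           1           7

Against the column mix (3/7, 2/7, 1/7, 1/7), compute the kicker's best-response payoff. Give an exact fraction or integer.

left: (8)·(3/7) + (10)·(2/7) + (3)·(1/7) + (0)·(1/7) = 47/7.
center: (3)·(3/7) + (8)·(2/7) + (10)·(1/7) + (9)·(1/7) = 44/7.
right: (4)·(3/7) + (3)·(2/7) + (1)·(1/7) + (7)·(1/7) = 26/7.
The best pure response is left with expected payoff 47/7.

47/7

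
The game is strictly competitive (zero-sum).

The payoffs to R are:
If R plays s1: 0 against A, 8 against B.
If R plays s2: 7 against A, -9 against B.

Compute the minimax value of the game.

Row minima are 0 and -9, so R's maximin is 0; column maxima are 7 and 8, so C's minimax is 7. These differ, so the equilibrium is in mixed strategies.
Let R play s1 with probability p. C is indifferent when 7(1−p) = 8p − 9(1−p), giving p = 2/3.
Let C play A with probability q. R is indifferent when 8(1−q) = 7q − 9(1−q), giving q = 17/24.
The value is 0·(17/24) + (8)·(7/24) = 7/3.

7/3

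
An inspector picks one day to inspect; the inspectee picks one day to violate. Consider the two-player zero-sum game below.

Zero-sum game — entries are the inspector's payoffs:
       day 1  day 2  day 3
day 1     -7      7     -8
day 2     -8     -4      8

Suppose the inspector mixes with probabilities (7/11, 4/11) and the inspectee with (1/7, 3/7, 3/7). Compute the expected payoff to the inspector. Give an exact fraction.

Against (1/7, 3/7, 3/7), each row's expected payoff is day 1: -10/7; day 2: 4/7.
Taking the (7/11, 4/11)-weighted average: (7/11)·(-10/7) + (4/11)·(4/7) = -54/77.

-54/77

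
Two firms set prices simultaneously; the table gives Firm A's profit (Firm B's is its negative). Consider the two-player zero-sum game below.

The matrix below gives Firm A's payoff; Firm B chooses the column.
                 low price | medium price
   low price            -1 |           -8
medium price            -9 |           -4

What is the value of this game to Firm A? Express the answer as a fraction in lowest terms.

Row minima are -8 and -9, so Firm A's maximin is -8; column maxima are -1 and -4, so Firm B's minimax is -4. These differ, so the equilibrium is in mixed strategies.
Let Firm A play low price with probability p. Firm B is indifferent when −p − 9(1−p) = −8p − 4(1−p), giving p = 5/12.
Let Firm B play low price with probability q. Firm A is indifferent when −q − 8(1−q) = −9q − 4(1−q), giving q = 1/3.
The value is -1·(1/3) + (-8)·(2/3) = -17/3.

-17/3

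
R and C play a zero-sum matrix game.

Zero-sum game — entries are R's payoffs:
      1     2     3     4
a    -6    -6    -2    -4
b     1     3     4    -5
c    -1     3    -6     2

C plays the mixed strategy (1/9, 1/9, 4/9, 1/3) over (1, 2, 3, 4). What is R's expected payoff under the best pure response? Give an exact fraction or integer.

5/9

a: (-6)·(1/9) + (-6)·(1/9) + (-2)·(4/9) + (-4)·(1/3) = -32/9.
b: (1)·(1/9) + (3)·(1/9) + (4)·(4/9) + (-5)·(1/3) = 5/9.
c: (-1)·(1/9) + (3)·(1/9) + (-6)·(4/9) + (2)·(1/3) = -16/9.
The best pure response is b with expected payoff 5/9.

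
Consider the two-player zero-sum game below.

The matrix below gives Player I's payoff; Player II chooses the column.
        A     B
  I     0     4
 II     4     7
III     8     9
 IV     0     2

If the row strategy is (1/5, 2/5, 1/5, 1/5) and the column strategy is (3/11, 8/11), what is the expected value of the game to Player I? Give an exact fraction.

56/11

Against (3/11, 8/11), each row's expected payoff is I: 32/11; II: 68/11; III: 96/11; IV: 16/11.
Taking the (1/5, 2/5, 1/5, 1/5)-weighted average: (1/5)·(32/11) + (2/5)·(68/11) + (1/5)·(96/11) + (1/5)·(16/11) = 56/11.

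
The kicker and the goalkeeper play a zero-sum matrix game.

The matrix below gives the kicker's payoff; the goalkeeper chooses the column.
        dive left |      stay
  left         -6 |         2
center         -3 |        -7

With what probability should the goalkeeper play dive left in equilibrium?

3/4

Row minima are -6 and -7, so the kicker's maximin is -6; column maxima are -3 and 2, so the goalkeeper's minimax is -3. These differ, so the equilibrium is in mixed strategies.
Let the goalkeeper play dive left with probability q. The kicker is indifferent when −6q + 2(1−q) = −3q − 7(1−q), giving q = 3/4.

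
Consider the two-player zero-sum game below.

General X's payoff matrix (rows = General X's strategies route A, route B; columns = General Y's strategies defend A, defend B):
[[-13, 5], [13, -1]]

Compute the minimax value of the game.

Row minima are -13 and -1, so General X's maximin is -1; column maxima are 13 and 5, so General Y's minimax is 5. These differ, so the equilibrium is in mixed strategies.
Let General X play route A with probability p. General Y is indifferent when −13p + 13(1−p) = 5p − (1−p), giving p = 7/16.
Let General Y play defend A with probability q. General X is indifferent when −13q + 5(1−q) = 13q − (1−q), giving q = 3/16.
The value is -13·(3/16) + (5)·(13/16) = 13/8.

13/8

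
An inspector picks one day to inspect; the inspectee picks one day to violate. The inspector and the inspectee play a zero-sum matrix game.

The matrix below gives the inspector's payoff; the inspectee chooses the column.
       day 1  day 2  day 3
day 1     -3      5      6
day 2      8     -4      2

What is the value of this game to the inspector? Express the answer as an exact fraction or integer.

Column day 3 is strictly dominated by day 2 for the inspectee (it gives the inspector more in every row).
The remaining 2×2 game on (day 1, day 2) × (day 1, day 2) has no saddle point. Let the inspector play day 1 with probability p; indifference gives −3p + 8(1−p) = 5p − 4(1−p), so p = 3/5.
Similarly the inspectee's optimal q on day 1 is 9/20, and the value is -3·(9/20) + (5)·(11/20) = 7/5.

7/5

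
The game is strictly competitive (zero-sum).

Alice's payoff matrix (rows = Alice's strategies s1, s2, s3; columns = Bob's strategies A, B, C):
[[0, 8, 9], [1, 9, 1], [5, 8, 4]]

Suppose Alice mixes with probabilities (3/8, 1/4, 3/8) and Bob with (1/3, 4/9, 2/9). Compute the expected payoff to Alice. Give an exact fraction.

Against (1/3, 4/9, 2/9), each row's expected payoff is s1: 50/9; s2: 41/9; s3: 55/9.
Taking the (3/8, 1/4, 3/8)-weighted average: (3/8)·(50/9) + (1/4)·(41/9) + (3/8)·(55/9) = 397/72.

397/72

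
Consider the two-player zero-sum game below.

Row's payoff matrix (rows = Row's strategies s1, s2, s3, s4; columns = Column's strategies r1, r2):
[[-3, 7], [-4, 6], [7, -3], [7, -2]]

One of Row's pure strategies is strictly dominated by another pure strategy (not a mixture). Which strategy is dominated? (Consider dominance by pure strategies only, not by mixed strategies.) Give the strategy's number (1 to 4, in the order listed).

2

Compare s2 with s1: -3 > -4, 7 > 6.
So s1 strictly dominates s2 for Row; s2 is strictly dominated.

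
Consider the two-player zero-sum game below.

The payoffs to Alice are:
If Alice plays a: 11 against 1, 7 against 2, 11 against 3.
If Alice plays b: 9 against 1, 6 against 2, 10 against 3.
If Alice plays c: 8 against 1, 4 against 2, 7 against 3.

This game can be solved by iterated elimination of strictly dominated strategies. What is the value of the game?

Row c is strictly dominated by row a (11>8, 7>4, 11>7); eliminate c.
Column 1 is strictly dominated by 2 for Bob (7<11, 6<9); eliminate 1.
Row b is strictly dominated by row a (7>6, 11>10); eliminate b.
Column 3 is strictly dominated by 2 for Bob (7<11); eliminate 3.
Only (a, 2) remains, with payoff 7.

7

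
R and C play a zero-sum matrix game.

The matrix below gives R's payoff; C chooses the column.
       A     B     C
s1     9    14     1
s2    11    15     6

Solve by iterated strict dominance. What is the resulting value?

Column A is strictly dominated by C for C (1<9, 6<11); eliminate A.
Row s1 is strictly dominated by row s2 (15>14, 6>1); eliminate s1.
Column B is strictly dominated by C for C (6<15); eliminate B.
Only (s2, C) remains, with payoff 6.

6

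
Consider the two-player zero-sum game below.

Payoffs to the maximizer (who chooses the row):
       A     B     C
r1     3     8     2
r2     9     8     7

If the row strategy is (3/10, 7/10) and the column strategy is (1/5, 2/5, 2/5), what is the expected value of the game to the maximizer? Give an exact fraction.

171/25

Against (1/5, 2/5, 2/5), each row's expected payoff is r1: 23/5; r2: 39/5.
Taking the (3/10, 7/10)-weighted average: (3/10)·(23/5) + (7/10)·(39/5) = 171/25.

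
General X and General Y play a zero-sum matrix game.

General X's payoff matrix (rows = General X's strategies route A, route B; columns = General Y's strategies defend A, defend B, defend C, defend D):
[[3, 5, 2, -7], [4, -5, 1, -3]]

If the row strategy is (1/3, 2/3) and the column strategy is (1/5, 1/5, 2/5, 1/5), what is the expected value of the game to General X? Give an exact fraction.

Against (1/5, 1/5, 2/5, 1/5), each row's expected payoff is route A: 1; route B: -2/5.
Taking the (1/3, 2/3)-weighted average: (1/3)·(1) + (2/3)·(-2/5) = 1/15.

1/15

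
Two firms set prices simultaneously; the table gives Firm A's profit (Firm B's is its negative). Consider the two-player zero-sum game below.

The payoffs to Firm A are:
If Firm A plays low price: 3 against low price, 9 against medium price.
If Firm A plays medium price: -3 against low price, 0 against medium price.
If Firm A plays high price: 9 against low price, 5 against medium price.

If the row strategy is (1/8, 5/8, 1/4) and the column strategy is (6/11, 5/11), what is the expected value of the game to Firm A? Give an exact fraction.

Against (6/11, 5/11), each row's expected payoff is low price: 63/11; medium price: -18/11; high price: 79/11.
Taking the (1/8, 5/8, 1/4)-weighted average: (1/8)·(63/11) + (5/8)·(-18/11) + (1/4)·(79/11) = 131/88.

131/88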